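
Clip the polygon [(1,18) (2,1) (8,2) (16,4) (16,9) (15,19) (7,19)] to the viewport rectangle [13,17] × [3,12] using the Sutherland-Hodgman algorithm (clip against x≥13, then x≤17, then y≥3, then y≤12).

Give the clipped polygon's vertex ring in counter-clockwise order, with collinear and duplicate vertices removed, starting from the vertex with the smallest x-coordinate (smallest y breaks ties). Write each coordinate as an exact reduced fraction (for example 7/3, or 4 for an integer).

1. After x ≥ 13: [(13,13/4) (16,4) (16,9) (15,19) (13,19)]
2. After x ≤ 17: [(13,13/4) (16,4) (16,9) (15,19) (13,19)]
3. After y ≥ 3: [(13,13/4) (16,4) (16,9) (15,19) (13,19)]
4. After y ≤ 12: [(13,12) (13,13/4) (16,4) (16,9) (157/10,12)]
5. Canonical ring: [(13,13/4) (16,4) (16,9) (157/10,12) (13,12)]

Clipped polygon: [(13,13/4) (16,4) (16,9) (157/10,12) (13,12)]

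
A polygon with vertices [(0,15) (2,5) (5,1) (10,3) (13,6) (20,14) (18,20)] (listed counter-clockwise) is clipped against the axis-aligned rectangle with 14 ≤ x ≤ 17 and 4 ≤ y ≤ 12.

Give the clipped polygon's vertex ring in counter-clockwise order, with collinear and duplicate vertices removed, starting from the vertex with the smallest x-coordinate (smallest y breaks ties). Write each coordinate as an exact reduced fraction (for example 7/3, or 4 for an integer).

Clipped polygon: [(14,50/7) (17,74/7) (17,12) (14,12)]

1. After x ≥ 14: [(14,170/9) (14,50/7) (20,14) (18,20)]
2. After x ≤ 17: [(17,355/18) (14,170/9) (14,50/7) (17,74/7)]
3. After y ≥ 4: [(17,355/18) (14,170/9) (14,50/7) (17,74/7)]
4. After y ≤ 12: [(17,12) (14,12) (14,50/7) (17,74/7)]
5. Canonical ring: [(14,50/7) (17,74/7) (17,12) (14,12)]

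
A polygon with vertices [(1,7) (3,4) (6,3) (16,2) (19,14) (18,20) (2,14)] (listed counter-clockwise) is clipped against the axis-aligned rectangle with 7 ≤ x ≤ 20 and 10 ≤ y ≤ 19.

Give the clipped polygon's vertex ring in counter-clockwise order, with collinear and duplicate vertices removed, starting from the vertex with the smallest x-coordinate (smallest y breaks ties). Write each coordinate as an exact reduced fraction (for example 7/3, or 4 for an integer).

Clipped polygon: [(7,10) (18,10) (19,14) (109/6,19) (46/3,19) (7,127/8)]

1. After x ≥ 7: [(7,29/10) (16,2) (19,14) (18,20) (7,127/8)]
2. After x ≤ 20: [(7,29/10) (16,2) (19,14) (18,20) (7,127/8)]
3. After y ≥ 10: [(7,10) (18,10) (19,14) (18,20) (7,127/8)]
4. After y ≤ 19: [(7,10) (18,10) (19,14) (109/6,19) (46/3,19) (7,127/8)]
5. Canonical ring: [(7,10) (18,10) (19,14) (109/6,19) (46/3,19) (7,127/8)]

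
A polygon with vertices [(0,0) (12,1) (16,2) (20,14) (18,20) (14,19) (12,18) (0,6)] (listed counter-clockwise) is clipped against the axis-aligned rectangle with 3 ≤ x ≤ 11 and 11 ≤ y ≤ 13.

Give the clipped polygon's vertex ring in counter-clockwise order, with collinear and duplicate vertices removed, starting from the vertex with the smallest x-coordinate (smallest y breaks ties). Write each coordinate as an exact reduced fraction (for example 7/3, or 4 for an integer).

Clipped polygon: [(5,11) (11,11) (11,13) (7,13)]

1. After x ≥ 3: [(3,1/4) (12,1) (16,2) (20,14) (18,20) (14,19) (12,18) (3,9)]
2. After x ≤ 11: [(3,1/4) (11,11/12) (11,17) (3,9)]
3. After y ≥ 11: [(11,11) (11,17) (5,11)]
4. After y ≤ 13: [(11,11) (11,13) (7,13) (5,11)]
5. Canonical ring: [(5,11) (11,11) (11,13) (7,13)]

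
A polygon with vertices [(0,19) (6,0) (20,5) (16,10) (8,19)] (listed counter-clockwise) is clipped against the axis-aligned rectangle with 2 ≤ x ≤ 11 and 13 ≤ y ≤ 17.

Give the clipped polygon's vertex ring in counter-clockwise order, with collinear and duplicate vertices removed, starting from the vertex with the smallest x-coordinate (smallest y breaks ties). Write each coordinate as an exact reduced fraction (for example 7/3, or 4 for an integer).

Clipped polygon: [(2,13) (11,13) (11,125/8) (88/9,17) (2,17)]

1. After x ≥ 2: [(2,19) (2,38/3) (6,0) (20,5) (16,10) (8,19)]
2. After x ≤ 11: [(2,19) (2,38/3) (6,0) (11,25/14) (11,125/8) (8,19)]
3. After y ≥ 13: [(2,19) (2,13) (11,13) (11,125/8) (8,19)]
4. After y ≤ 17: [(2,17) (2,13) (11,13) (11,125/8) (88/9,17)]
5. Canonical ring: [(2,13) (11,13) (11,125/8) (88/9,17) (2,17)]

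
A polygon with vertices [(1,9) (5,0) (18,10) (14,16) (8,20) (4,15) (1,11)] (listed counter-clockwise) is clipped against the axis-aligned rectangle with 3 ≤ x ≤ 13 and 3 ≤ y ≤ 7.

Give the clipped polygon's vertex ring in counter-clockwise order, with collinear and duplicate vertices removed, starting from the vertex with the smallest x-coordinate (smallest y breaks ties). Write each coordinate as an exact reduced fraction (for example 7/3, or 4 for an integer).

Clipped polygon: [(3,9/2) (11/3,3) (89/10,3) (13,80/13) (13,7) (3,7)]

1. After x ≥ 3: [(3,9/2) (5,0) (18,10) (14,16) (8,20) (4,15) (3,41/3)]
2. After x ≤ 13: [(3,9/2) (5,0) (13,80/13) (13,50/3) (8,20) (4,15) (3,41/3)]
3. After y ≥ 3: [(3,9/2) (11/3,3) (89/10,3) (13,80/13) (13,50/3) (8,20) (4,15) (3,41/3)]
4. After y ≤ 7: [(3,7) (3,9/2) (11/3,3) (89/10,3) (13,80/13) (13,7)]
5. Canonical ring: [(3,9/2) (11/3,3) (89/10,3) (13,80/13) (13,7) (3,7)]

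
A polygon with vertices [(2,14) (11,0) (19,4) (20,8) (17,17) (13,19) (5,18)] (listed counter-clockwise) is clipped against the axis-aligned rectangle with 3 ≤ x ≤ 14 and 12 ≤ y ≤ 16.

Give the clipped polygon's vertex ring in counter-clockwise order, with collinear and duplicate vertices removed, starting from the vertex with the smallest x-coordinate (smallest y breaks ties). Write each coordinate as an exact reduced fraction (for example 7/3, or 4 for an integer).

Clipped polygon: [(3,112/9) (23/7,12) (14,12) (14,16) (7/2,16) (3,46/3)]

1. After x ≥ 3: [(3,46/3) (3,112/9) (11,0) (19,4) (20,8) (17,17) (13,19) (5,18)]
2. After x ≤ 14: [(3,46/3) (3,112/9) (11,0) (14,3/2) (14,37/2) (13,19) (5,18)]
3. After y ≥ 12: [(3,46/3) (3,112/9) (23/7,12) (14,12) (14,37/2) (13,19) (5,18)]
4. After y ≤ 16: [(7/2,16) (3,46/3) (3,112/9) (23/7,12) (14,12) (14,16)]
5. Canonical ring: [(3,112/9) (23/7,12) (14,12) (14,16) (7/2,16) (3,46/3)]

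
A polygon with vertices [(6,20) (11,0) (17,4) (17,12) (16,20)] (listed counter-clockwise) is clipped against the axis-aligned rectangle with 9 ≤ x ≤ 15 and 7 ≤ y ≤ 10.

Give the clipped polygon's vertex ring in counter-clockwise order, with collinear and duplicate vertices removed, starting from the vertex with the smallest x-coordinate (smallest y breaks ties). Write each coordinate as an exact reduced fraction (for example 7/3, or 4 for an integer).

1. After x ≥ 9: [(9,20) (9,8) (11,0) (17,4) (17,12) (16,20)]
2. After x ≤ 15: [(15,20) (9,20) (9,8) (11,0) (15,8/3)]
3. After y ≥ 7: [(15,7) (15,20) (9,20) (9,8) (37/4,7)]
4. After y ≤ 10: [(15,7) (15,10) (9,10) (9,8) (37/4,7)]
5. Canonical ring: [(9,8) (37/4,7) (15,7) (15,10) (9,10)]

Clipped polygon: [(9,8) (37/4,7) (15,7) (15,10) (9,10)]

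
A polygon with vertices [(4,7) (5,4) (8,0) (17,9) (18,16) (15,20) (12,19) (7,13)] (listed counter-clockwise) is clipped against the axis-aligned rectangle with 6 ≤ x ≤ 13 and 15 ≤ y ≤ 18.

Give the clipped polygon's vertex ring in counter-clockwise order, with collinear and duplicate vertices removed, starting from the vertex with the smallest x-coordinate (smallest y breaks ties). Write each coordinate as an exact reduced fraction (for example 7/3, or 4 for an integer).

1. After x ≥ 6: [(6,11) (6,8/3) (8,0) (17,9) (18,16) (15,20) (12,19) (7,13)]
2. After x ≤ 13: [(6,11) (6,8/3) (8,0) (13,5) (13,58/3) (12,19) (7,13)]
3. After y ≥ 15: [(13,15) (13,58/3) (12,19) (26/3,15)]
4. After y ≤ 18: [(13,15) (13,18) (67/6,18) (26/3,15)]
5. Canonical ring: [(26/3,15) (13,15) (13,18) (67/6,18)]

Clipped polygon: [(26/3,15) (13,15) (13,18) (67/6,18)]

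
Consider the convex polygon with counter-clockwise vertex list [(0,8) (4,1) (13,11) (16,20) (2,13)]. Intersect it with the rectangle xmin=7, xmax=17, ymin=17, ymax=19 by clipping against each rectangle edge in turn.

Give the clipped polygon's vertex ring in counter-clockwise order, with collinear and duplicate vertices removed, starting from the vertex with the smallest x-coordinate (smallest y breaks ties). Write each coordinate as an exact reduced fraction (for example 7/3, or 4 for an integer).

Clipped polygon: [(10,17) (15,17) (47/3,19) (14,19)]

1. After x ≥ 7: [(7,13/3) (13,11) (16,20) (7,31/2)]
2. After x ≤ 17: [(7,13/3) (13,11) (16,20) (7,31/2)]
3. After y ≥ 17: [(15,17) (16,20) (10,17)]
4. After y ≤ 19: [(15,17) (47/3,19) (14,19) (10,17)]
5. Canonical ring: [(10,17) (15,17) (47/3,19) (14,19)]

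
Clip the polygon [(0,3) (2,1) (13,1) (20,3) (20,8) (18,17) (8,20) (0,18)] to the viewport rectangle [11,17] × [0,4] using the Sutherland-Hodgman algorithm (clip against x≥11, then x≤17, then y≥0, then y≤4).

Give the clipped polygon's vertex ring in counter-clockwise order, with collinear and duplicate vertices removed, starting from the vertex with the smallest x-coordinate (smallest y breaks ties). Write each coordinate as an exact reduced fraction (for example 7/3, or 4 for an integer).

1. After x ≥ 11: [(11,1) (13,1) (20,3) (20,8) (18,17) (11,191/10)]
2. After x ≤ 17: [(11,1) (13,1) (17,15/7) (17,173/10) (11,191/10)]
3. After y ≥ 0: [(11,1) (13,1) (17,15/7) (17,173/10) (11,191/10)]
4. After y ≤ 4: [(11,4) (11,1) (13,1) (17,15/7) (17,4)]
5. Canonical ring: [(11,1) (13,1) (17,15/7) (17,4) (11,4)]

Clipped polygon: [(11,1) (13,1) (17,15/7) (17,4) (11,4)]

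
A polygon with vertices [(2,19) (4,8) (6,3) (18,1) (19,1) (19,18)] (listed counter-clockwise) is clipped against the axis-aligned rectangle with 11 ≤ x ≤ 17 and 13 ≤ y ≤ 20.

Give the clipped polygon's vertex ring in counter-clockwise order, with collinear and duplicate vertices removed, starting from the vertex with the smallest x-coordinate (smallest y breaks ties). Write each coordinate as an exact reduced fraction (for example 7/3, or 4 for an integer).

Clipped polygon: [(11,13) (17,13) (17,308/17) (11,314/17)]

1. After x ≥ 11: [(11,314/17) (11,13/6) (18,1) (19,1) (19,18)]
2. After x ≤ 17: [(17,308/17) (11,314/17) (11,13/6) (17,7/6)]
3. After y ≥ 13: [(17,13) (17,308/17) (11,314/17) (11,13)]
4. After y ≤ 20: [(17,13) (17,308/17) (11,314/17) (11,13)]
5. Canonical ring: [(11,13) (17,13) (17,308/17) (11,314/17)]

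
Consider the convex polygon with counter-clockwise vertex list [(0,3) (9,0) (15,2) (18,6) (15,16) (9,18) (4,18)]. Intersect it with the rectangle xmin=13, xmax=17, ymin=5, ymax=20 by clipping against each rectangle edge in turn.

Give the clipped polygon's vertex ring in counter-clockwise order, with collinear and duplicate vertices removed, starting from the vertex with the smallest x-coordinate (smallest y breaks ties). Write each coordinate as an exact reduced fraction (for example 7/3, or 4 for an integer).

Clipped polygon: [(13,5) (17,5) (17,28/3) (15,16) (13,50/3)]

1. After x ≥ 13: [(13,4/3) (15,2) (18,6) (15,16) (13,50/3)]
2. After x ≤ 17: [(13,4/3) (15,2) (17,14/3) (17,28/3) (15,16) (13,50/3)]
3. After y ≥ 5: [(13,5) (17,5) (17,28/3) (15,16) (13,50/3)]
4. After y ≤ 20: [(13,5) (17,5) (17,28/3) (15,16) (13,50/3)]
5. Canonical ring: [(13,5) (17,5) (17,28/3) (15,16) (13,50/3)]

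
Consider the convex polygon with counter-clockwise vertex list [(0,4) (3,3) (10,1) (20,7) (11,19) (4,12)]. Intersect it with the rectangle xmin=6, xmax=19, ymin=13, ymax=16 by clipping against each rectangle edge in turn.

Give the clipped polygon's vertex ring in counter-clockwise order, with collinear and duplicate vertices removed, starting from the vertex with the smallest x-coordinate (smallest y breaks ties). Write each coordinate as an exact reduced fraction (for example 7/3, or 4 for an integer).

Clipped polygon: [(6,13) (31/2,13) (53/4,16) (8,16) (6,14)]

1. After x ≥ 6: [(6,15/7) (10,1) (20,7) (11,19) (6,14)]
2. After x ≤ 19: [(6,15/7) (10,1) (19,32/5) (19,25/3) (11,19) (6,14)]
3. After y ≥ 13: [(6,13) (31/2,13) (11,19) (6,14)]
4. After y ≤ 16: [(6,13) (31/2,13) (53/4,16) (8,16) (6,14)]
5. Canonical ring: [(6,13) (31/2,13) (53/4,16) (8,16) (6,14)]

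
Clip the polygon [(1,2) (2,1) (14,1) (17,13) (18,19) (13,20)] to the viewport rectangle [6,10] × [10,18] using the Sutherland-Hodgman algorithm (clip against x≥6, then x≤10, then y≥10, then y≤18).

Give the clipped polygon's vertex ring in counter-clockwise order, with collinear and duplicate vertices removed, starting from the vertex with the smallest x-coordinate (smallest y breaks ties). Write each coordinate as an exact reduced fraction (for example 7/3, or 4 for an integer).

Clipped polygon: [(19/3,10) (10,10) (10,31/2)]

1. After x ≥ 6: [(6,19/2) (6,1) (14,1) (17,13) (18,19) (13,20)]
2. After x ≤ 10: [(10,31/2) (6,19/2) (6,1) (10,1)]
3. After y ≥ 10: [(10,10) (10,31/2) (19/3,10)]
4. After y ≤ 18: [(10,10) (10,31/2) (19/3,10)]
5. Canonical ring: [(19/3,10) (10,10) (10,31/2)]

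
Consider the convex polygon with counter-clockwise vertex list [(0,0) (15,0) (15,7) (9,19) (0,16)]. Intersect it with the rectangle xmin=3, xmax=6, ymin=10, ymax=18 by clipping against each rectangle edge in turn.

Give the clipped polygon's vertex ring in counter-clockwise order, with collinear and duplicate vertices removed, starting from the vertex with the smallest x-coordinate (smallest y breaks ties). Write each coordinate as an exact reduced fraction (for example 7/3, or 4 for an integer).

1. After x ≥ 3: [(3,0) (15,0) (15,7) (9,19) (3,17)]
2. After x ≤ 6: [(3,0) (6,0) (6,18) (3,17)]
3. After y ≥ 10: [(3,10) (6,10) (6,18) (3,17)]
4. After y ≤ 18: [(3,10) (6,10) (6,18) (3,17)]
5. Canonical ring: [(3,10) (6,10) (6,18) (3,17)]

Clipped polygon: [(3,10) (6,10) (6,18) (3,17)]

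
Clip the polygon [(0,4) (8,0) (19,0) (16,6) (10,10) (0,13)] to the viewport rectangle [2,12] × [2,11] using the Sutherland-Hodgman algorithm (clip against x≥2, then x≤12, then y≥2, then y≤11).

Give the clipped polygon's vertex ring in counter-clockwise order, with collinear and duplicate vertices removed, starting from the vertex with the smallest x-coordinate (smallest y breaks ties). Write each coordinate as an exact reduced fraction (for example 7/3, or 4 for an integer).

Clipped polygon: [(2,3) (4,2) (12,2) (12,26/3) (10,10) (20/3,11) (2,11)]

1. After x ≥ 2: [(2,3) (8,0) (19,0) (16,6) (10,10) (2,62/5)]
2. After x ≤ 12: [(2,3) (8,0) (12,0) (12,26/3) (10,10) (2,62/5)]
3. After y ≥ 2: [(2,3) (4,2) (12,2) (12,26/3) (10,10) (2,62/5)]
4. After y ≤ 11: [(2,11) (2,3) (4,2) (12,2) (12,26/3) (10,10) (20/3,11)]
5. Canonical ring: [(2,3) (4,2) (12,2) (12,26/3) (10,10) (20/3,11) (2,11)]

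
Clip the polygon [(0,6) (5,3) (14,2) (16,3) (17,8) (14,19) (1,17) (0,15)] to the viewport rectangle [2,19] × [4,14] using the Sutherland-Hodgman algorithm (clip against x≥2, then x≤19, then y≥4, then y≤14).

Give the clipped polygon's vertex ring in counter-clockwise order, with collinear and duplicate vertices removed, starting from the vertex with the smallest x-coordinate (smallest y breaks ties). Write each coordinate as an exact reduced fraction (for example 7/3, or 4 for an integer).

1. After x ≥ 2: [(2,24/5) (5,3) (14,2) (16,3) (17,8) (14,19) (2,223/13)]
2. After x ≤ 19: [(2,24/5) (5,3) (14,2) (16,3) (17,8) (14,19) (2,223/13)]
3. After y ≥ 4: [(2,24/5) (10/3,4) (81/5,4) (17,8) (14,19) (2,223/13)]
4. After y ≤ 14: [(2,14) (2,24/5) (10/3,4) (81/5,4) (17,8) (169/11,14)]
5. Canonical ring: [(2,24/5) (10/3,4) (81/5,4) (17,8) (169/11,14) (2,14)]

Clipped polygon: [(2,24/5) (10/3,4) (81/5,4) (17,8) (169/11,14) (2,14)]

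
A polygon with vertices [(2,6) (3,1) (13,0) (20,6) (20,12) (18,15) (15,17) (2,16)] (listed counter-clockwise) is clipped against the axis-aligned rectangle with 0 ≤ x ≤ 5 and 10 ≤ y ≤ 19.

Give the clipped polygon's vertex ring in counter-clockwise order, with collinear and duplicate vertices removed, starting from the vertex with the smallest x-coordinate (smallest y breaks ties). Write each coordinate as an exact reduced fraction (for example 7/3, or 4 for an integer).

Clipped polygon: [(2,10) (5,10) (5,211/13) (2,16)]

1. After x ≥ 0: [(2,6) (3,1) (13,0) (20,6) (20,12) (18,15) (15,17) (2,16)]
2. After x ≤ 5: [(2,6) (3,1) (5,4/5) (5,211/13) (2,16)]
3. After y ≥ 10: [(2,10) (5,10) (5,211/13) (2,16)]
4. After y ≤ 19: [(2,10) (5,10) (5,211/13) (2,16)]
5. Canonical ring: [(2,10) (5,10) (5,211/13) (2,16)]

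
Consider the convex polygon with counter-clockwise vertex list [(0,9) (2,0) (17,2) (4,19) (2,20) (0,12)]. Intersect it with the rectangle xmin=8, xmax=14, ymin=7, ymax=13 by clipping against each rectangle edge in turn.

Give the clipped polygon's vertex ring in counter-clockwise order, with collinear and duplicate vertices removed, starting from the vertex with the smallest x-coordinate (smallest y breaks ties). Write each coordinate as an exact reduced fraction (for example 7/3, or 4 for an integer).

1. After x ≥ 8: [(8,4/5) (17,2) (8,179/13)]
2. After x ≤ 14: [(8,4/5) (14,8/5) (14,77/13) (8,179/13)]
3. After y ≥ 7: [(8,7) (224/17,7) (8,179/13)]
4. After y ≤ 13: [(8,13) (8,7) (224/17,7) (146/17,13)]
5. Canonical ring: [(8,7) (224/17,7) (146/17,13) (8,13)]

Clipped polygon: [(8,7) (224/17,7) (146/17,13) (8,13)]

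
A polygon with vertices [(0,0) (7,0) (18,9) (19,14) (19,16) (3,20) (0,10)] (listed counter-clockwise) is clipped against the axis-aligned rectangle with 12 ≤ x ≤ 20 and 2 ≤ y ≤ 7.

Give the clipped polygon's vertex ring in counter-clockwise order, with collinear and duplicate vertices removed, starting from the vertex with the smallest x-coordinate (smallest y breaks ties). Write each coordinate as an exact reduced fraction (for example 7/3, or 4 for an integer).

Clipped polygon: [(12,45/11) (140/9,7) (12,7)]

1. After x ≥ 12: [(12,45/11) (18,9) (19,14) (19,16) (12,71/4)]
2. After x ≤ 20: [(12,45/11) (18,9) (19,14) (19,16) (12,71/4)]
3. After y ≥ 2: [(12,45/11) (18,9) (19,14) (19,16) (12,71/4)]
4. After y ≤ 7: [(12,7) (12,45/11) (140/9,7)]
5. Canonical ring: [(12,45/11) (140/9,7) (12,7)]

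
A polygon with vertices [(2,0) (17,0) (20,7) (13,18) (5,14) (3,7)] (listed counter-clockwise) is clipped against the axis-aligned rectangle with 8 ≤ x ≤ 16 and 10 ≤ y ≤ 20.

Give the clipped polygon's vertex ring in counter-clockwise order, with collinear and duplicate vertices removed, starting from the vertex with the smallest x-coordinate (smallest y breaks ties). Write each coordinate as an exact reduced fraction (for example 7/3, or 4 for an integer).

Clipped polygon: [(8,10) (16,10) (16,93/7) (13,18) (8,31/2)]

1. After x ≥ 8: [(8,0) (17,0) (20,7) (13,18) (8,31/2)]
2. After x ≤ 16: [(8,0) (16,0) (16,93/7) (13,18) (8,31/2)]
3. After y ≥ 10: [(8,10) (16,10) (16,93/7) (13,18) (8,31/2)]
4. After y ≤ 20: [(8,10) (16,10) (16,93/7) (13,18) (8,31/2)]
5. Canonical ring: [(8,10) (16,10) (16,93/7) (13,18) (8,31/2)]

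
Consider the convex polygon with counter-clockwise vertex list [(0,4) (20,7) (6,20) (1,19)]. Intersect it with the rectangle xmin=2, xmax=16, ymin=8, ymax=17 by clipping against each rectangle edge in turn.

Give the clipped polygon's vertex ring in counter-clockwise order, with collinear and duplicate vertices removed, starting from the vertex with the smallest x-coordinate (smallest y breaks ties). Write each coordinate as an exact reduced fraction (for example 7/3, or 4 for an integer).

1. After x ≥ 2: [(2,43/10) (20,7) (6,20) (2,96/5)]
2. After x ≤ 16: [(2,43/10) (16,32/5) (16,75/7) (6,20) (2,96/5)]
3. After y ≥ 8: [(2,8) (16,8) (16,75/7) (6,20) (2,96/5)]
4. After y ≤ 17: [(2,17) (2,8) (16,8) (16,75/7) (120/13,17)]
5. Canonical ring: [(2,8) (16,8) (16,75/7) (120/13,17) (2,17)]

Clipped polygon: [(2,8) (16,8) (16,75/7) (120/13,17) (2,17)]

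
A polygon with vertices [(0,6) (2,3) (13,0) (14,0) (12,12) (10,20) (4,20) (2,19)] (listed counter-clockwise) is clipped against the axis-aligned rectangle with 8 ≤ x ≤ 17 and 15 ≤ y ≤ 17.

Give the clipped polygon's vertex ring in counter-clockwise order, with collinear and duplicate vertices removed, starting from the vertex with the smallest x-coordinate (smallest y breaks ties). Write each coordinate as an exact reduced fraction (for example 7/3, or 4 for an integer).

1. After x ≥ 8: [(8,15/11) (13,0) (14,0) (12,12) (10,20) (8,20)]
2. After x ≤ 17: [(8,15/11) (13,0) (14,0) (12,12) (10,20) (8,20)]
3. After y ≥ 15: [(8,15) (45/4,15) (10,20) (8,20)]
4. After y ≤ 17: [(8,17) (8,15) (45/4,15) (43/4,17)]
5. Canonical ring: [(8,15) (45/4,15) (43/4,17) (8,17)]

Clipped polygon: [(8,15) (45/4,15) (43/4,17) (8,17)]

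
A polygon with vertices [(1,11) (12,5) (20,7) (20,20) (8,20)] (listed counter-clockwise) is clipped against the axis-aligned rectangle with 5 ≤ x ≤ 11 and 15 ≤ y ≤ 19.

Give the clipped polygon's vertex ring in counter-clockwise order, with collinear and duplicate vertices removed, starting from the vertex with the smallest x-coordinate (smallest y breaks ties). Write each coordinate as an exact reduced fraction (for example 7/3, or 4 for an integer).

Clipped polygon: [(5,15) (11,15) (11,19) (65/9,19) (5,113/7)]

1. After x ≥ 5: [(5,113/7) (5,97/11) (12,5) (20,7) (20,20) (8,20)]
2. After x ≤ 11: [(5,113/7) (5,97/11) (11,61/11) (11,20) (8,20)]
3. After y ≥ 15: [(5,113/7) (5,15) (11,15) (11,20) (8,20)]
4. After y ≤ 19: [(65/9,19) (5,113/7) (5,15) (11,15) (11,19)]
5. Canonical ring: [(5,15) (11,15) (11,19) (65/9,19) (5,113/7)]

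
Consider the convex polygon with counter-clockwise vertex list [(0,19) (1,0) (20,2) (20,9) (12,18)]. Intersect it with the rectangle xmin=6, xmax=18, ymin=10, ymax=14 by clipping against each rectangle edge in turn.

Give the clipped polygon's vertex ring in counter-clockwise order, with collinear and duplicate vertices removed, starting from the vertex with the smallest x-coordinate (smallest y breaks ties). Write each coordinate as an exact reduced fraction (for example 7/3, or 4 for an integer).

1. After x ≥ 6: [(6,37/2) (6,10/19) (20,2) (20,9) (12,18)]
2. After x ≤ 18: [(6,37/2) (6,10/19) (18,34/19) (18,45/4) (12,18)]
3. After y ≥ 10: [(6,37/2) (6,10) (18,10) (18,45/4) (12,18)]
4. After y ≤ 14: [(6,14) (6,10) (18,10) (18,45/4) (140/9,14)]
5. Canonical ring: [(6,10) (18,10) (18,45/4) (140/9,14) (6,14)]

Clipped polygon: [(6,10) (18,10) (18,45/4) (140/9,14) (6,14)]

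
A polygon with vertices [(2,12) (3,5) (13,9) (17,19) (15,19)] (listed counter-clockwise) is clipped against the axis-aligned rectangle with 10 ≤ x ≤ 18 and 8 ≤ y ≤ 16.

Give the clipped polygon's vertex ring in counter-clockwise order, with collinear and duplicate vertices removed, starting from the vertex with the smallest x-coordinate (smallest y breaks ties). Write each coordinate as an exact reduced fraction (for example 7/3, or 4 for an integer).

Clipped polygon: [(10,8) (21/2,8) (13,9) (79/5,16) (10,16)]

1. After x ≥ 10: [(10,212/13) (10,39/5) (13,9) (17,19) (15,19)]
2. After x ≤ 18: [(10,212/13) (10,39/5) (13,9) (17,19) (15,19)]
3. After y ≥ 8: [(10,212/13) (10,8) (21/2,8) (13,9) (17,19) (15,19)]
4. After y ≤ 16: [(10,16) (10,8) (21/2,8) (13,9) (79/5,16)]
5. Canonical ring: [(10,8) (21/2,8) (13,9) (79/5,16) (10,16)]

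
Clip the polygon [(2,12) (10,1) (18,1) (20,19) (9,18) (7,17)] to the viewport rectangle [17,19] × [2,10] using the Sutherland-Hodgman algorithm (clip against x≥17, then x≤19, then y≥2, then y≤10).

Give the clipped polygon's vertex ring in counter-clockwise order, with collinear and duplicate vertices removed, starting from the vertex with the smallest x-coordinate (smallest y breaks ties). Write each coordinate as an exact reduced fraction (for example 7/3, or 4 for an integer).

Clipped polygon: [(17,2) (163/9,2) (19,10) (17,10)]

1. After x ≥ 17: [(17,1) (18,1) (20,19) (17,206/11)]
2. After x ≤ 19: [(17,1) (18,1) (19,10) (19,208/11) (17,206/11)]
3. After y ≥ 2: [(17,2) (163/9,2) (19,10) (19,208/11) (17,206/11)]
4. After y ≤ 10: [(17,10) (17,2) (163/9,2) (19,10) (19,10)]
5. Canonical ring: [(17,2) (163/9,2) (19,10) (17,10)]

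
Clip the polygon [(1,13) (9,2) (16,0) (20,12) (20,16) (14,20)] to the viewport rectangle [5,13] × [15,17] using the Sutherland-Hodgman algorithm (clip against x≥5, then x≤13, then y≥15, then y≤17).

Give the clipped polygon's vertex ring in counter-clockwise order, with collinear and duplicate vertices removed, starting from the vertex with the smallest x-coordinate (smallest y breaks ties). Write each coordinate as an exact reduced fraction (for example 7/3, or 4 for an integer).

1. After x ≥ 5: [(5,197/13) (5,15/2) (9,2) (16,0) (20,12) (20,16) (14,20)]
2. After x ≤ 13: [(13,253/13) (5,197/13) (5,15/2) (9,2) (13,6/7)]
3. After y ≥ 15: [(13,15) (13,253/13) (5,197/13) (5,15)]
4. After y ≤ 17: [(13,15) (13,17) (59/7,17) (5,197/13) (5,15)]
5. Canonical ring: [(5,15) (13,15) (13,17) (59/7,17) (5,197/13)]

Clipped polygon: [(5,15) (13,15) (13,17) (59/7,17) (5,197/13)]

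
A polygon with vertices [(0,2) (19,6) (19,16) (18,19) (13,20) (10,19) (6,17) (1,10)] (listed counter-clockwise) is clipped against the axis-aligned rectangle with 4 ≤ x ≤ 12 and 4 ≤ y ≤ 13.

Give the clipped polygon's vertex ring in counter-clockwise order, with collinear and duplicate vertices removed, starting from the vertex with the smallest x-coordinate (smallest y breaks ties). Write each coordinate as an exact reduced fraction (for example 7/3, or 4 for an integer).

1. After x ≥ 4: [(4,54/19) (19,6) (19,16) (18,19) (13,20) (10,19) (6,17) (4,71/5)]
2. After x ≤ 12: [(4,54/19) (12,86/19) (12,59/3) (10,19) (6,17) (4,71/5)]
3. After y ≥ 4: [(4,4) (19/2,4) (12,86/19) (12,59/3) (10,19) (6,17) (4,71/5)]
4. After y ≤ 13: [(4,13) (4,4) (19/2,4) (12,86/19) (12,13)]
5. Canonical ring: [(4,4) (19/2,4) (12,86/19) (12,13) (4,13)]

Clipped polygon: [(4,4) (19/2,4) (12,86/19) (12,13) (4,13)]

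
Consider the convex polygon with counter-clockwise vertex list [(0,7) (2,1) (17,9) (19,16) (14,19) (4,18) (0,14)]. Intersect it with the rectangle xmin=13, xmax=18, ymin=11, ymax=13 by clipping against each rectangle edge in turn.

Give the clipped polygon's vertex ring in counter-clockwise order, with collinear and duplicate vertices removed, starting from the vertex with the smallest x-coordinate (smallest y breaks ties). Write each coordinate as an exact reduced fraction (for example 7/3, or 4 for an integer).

1. After x ≥ 13: [(13,103/15) (17,9) (19,16) (14,19) (13,189/10)]
2. After x ≤ 18: [(13,103/15) (17,9) (18,25/2) (18,83/5) (14,19) (13,189/10)]
3. After y ≥ 11: [(13,11) (123/7,11) (18,25/2) (18,83/5) (14,19) (13,189/10)]
4. After y ≤ 13: [(13,13) (13,11) (123/7,11) (18,25/2) (18,13)]
5. Canonical ring: [(13,11) (123/7,11) (18,25/2) (18,13) (13,13)]

Clipped polygon: [(13,11) (123/7,11) (18,25/2) (18,13) (13,13)]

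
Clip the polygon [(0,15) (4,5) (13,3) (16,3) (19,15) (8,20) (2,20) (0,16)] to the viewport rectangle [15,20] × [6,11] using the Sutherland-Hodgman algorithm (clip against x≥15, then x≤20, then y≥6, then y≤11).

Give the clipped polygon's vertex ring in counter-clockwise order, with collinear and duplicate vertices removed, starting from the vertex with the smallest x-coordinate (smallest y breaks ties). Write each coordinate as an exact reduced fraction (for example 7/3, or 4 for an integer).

1. After x ≥ 15: [(15,3) (16,3) (19,15) (15,185/11)]
2. After x ≤ 20: [(15,3) (16,3) (19,15) (15,185/11)]
3. After y ≥ 6: [(15,6) (67/4,6) (19,15) (15,185/11)]
4. After y ≤ 11: [(15,11) (15,6) (67/4,6) (18,11)]
5. Canonical ring: [(15,6) (67/4,6) (18,11) (15,11)]

Clipped polygon: [(15,6) (67/4,6) (18,11) (15,11)]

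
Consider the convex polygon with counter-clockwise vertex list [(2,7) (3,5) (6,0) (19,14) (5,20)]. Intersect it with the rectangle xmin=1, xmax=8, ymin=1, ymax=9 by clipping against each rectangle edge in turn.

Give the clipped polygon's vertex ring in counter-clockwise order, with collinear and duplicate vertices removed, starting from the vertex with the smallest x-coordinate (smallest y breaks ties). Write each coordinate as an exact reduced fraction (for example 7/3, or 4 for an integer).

Clipped polygon: [(2,7) (3,5) (27/5,1) (97/14,1) (8,28/13) (8,9) (32/13,9)]

1. After x ≥ 1: [(2,7) (3,5) (6,0) (19,14) (5,20)]
2. After x ≤ 8: [(2,7) (3,5) (6,0) (8,28/13) (8,131/7) (5,20)]
3. After y ≥ 1: [(2,7) (3,5) (27/5,1) (97/14,1) (8,28/13) (8,131/7) (5,20)]
4. After y ≤ 9: [(32/13,9) (2,7) (3,5) (27/5,1) (97/14,1) (8,28/13) (8,9)]
5. Canonical ring: [(2,7) (3,5) (27/5,1) (97/14,1) (8,28/13) (8,9) (32/13,9)]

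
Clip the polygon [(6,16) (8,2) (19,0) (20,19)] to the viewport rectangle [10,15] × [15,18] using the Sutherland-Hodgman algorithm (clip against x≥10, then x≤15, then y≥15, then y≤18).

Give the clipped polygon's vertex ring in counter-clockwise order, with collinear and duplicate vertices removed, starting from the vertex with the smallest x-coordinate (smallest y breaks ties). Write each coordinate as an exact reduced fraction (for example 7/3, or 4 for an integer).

1. After x ≥ 10: [(10,118/7) (10,18/11) (19,0) (20,19)]
2. After x ≤ 15: [(15,251/14) (10,118/7) (10,18/11) (15,8/11)]
3. After y ≥ 15: [(15,15) (15,251/14) (10,118/7) (10,15)]
4. After y ≤ 18: [(15,15) (15,251/14) (10,118/7) (10,15)]
5. Canonical ring: [(10,15) (15,15) (15,251/14) (10,118/7)]

Clipped polygon: [(10,15) (15,15) (15,251/14) (10,118/7)]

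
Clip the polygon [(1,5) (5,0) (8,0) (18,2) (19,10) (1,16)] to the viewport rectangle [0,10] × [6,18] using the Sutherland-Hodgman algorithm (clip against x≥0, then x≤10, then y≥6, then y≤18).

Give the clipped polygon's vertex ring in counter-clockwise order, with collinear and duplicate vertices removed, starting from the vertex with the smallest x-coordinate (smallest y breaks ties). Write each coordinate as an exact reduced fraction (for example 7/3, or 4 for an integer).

1. After x ≥ 0: [(1,5) (5,0) (8,0) (18,2) (19,10) (1,16)]
2. After x ≤ 10: [(1,5) (5,0) (8,0) (10,2/5) (10,13) (1,16)]
3. After y ≥ 6: [(1,6) (10,6) (10,13) (1,16)]
4. After y ≤ 18: [(1,6) (10,6) (10,13) (1,16)]
5. Canonical ring: [(1,6) (10,6) (10,13) (1,16)]

Clipped polygon: [(1,6) (10,6) (10,13) (1,16)]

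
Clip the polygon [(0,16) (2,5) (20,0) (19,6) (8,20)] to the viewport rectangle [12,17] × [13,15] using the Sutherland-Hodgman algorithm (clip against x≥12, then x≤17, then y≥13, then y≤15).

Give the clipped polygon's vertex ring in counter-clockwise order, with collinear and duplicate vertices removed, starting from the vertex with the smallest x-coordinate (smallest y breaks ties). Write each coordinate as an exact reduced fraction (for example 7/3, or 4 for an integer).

Clipped polygon: [(12,13) (27/2,13) (12,164/11)]

1. After x ≥ 12: [(12,20/9) (20,0) (19,6) (12,164/11)]
2. After x ≤ 17: [(12,20/9) (17,5/6) (17,94/11) (12,164/11)]
3. After y ≥ 13: [(12,13) (27/2,13) (12,164/11)]
4. After y ≤ 15: [(12,13) (27/2,13) (12,164/11)]
5. Canonical ring: [(12,13) (27/2,13) (12,164/11)]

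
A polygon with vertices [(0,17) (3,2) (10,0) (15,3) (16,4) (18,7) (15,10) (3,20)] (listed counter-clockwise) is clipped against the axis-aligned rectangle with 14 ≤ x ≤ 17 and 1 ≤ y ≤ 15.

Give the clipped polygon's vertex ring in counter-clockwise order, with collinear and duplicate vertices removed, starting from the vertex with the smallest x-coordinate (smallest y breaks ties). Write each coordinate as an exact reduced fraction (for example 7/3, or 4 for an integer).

1. After x ≥ 14: [(14,12/5) (15,3) (16,4) (18,7) (15,10) (14,65/6)]
2. After x ≤ 17: [(14,12/5) (15,3) (16,4) (17,11/2) (17,8) (15,10) (14,65/6)]
3. After y ≥ 1: [(14,12/5) (15,3) (16,4) (17,11/2) (17,8) (15,10) (14,65/6)]
4. After y ≤ 15: [(14,12/5) (15,3) (16,4) (17,11/2) (17,8) (15,10) (14,65/6)]
5. Canonical ring: [(14,12/5) (15,3) (16,4) (17,11/2) (17,8) (15,10) (14,65/6)]

Clipped polygon: [(14,12/5) (15,3) (16,4) (17,11/2) (17,8) (15,10) (14,65/6)]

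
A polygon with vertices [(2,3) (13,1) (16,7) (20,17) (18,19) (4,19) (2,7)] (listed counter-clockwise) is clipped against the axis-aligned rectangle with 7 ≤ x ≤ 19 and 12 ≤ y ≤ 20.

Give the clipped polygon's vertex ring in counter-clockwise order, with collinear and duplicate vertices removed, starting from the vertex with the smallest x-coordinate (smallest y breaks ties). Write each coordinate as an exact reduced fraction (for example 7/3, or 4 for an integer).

Clipped polygon: [(7,12) (18,12) (19,29/2) (19,18) (18,19) (7,19)]

1. After x ≥ 7: [(7,23/11) (13,1) (16,7) (20,17) (18,19) (7,19)]
2. After x ≤ 19: [(7,23/11) (13,1) (16,7) (19,29/2) (19,18) (18,19) (7,19)]
3. After y ≥ 12: [(7,12) (18,12) (19,29/2) (19,18) (18,19) (7,19)]
4. After y ≤ 20: [(7,12) (18,12) (19,29/2) (19,18) (18,19) (7,19)]
5. Canonical ring: [(7,12) (18,12) (19,29/2) (19,18) (18,19) (7,19)]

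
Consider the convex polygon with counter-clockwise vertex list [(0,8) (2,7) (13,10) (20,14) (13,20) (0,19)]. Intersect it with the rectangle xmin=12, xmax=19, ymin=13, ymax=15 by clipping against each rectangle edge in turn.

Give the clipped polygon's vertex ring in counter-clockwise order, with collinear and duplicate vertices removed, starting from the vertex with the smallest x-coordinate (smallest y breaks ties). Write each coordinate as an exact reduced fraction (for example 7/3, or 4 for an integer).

Clipped polygon: [(12,13) (73/4,13) (19,94/7) (19,104/7) (113/6,15) (12,15)]

1. After x ≥ 12: [(12,107/11) (13,10) (20,14) (13,20) (12,259/13)]
2. After x ≤ 19: [(12,107/11) (13,10) (19,94/7) (19,104/7) (13,20) (12,259/13)]
3. After y ≥ 13: [(12,13) (73/4,13) (19,94/7) (19,104/7) (13,20) (12,259/13)]
4. After y ≤ 15: [(12,15) (12,13) (73/4,13) (19,94/7) (19,104/7) (113/6,15)]
5. Canonical ring: [(12,13) (73/4,13) (19,94/7) (19,104/7) (113/6,15) (12,15)]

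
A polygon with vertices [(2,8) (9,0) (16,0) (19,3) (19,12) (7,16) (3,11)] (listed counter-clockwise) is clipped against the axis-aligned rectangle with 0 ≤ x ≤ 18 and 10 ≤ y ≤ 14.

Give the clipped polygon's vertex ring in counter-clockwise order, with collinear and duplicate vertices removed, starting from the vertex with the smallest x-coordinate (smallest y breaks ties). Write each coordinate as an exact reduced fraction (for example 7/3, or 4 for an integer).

1. After x ≥ 0: [(2,8) (9,0) (16,0) (19,3) (19,12) (7,16) (3,11)]
2. After x ≤ 18: [(2,8) (9,0) (16,0) (18,2) (18,37/3) (7,16) (3,11)]
3. After y ≥ 10: [(8/3,10) (18,10) (18,37/3) (7,16) (3,11)]
4. After y ≤ 14: [(8/3,10) (18,10) (18,37/3) (13,14) (27/5,14) (3,11)]
5. Canonical ring: [(8/3,10) (18,10) (18,37/3) (13,14) (27/5,14) (3,11)]

Clipped polygon: [(8/3,10) (18,10) (18,37/3) (13,14) (27/5,14) (3,11)]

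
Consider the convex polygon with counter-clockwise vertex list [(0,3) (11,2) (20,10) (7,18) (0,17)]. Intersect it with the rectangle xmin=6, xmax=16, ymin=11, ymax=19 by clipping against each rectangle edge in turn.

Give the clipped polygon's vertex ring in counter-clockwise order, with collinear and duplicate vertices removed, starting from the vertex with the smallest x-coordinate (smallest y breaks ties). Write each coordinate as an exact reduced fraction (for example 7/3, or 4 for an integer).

1. After x ≥ 6: [(6,27/11) (11,2) (20,10) (7,18) (6,125/7)]
2. After x ≤ 16: [(6,27/11) (11,2) (16,58/9) (16,162/13) (7,18) (6,125/7)]
3. After y ≥ 11: [(6,11) (16,11) (16,162/13) (7,18) (6,125/7)]
4. After y ≤ 19: [(6,11) (16,11) (16,162/13) (7,18) (6,125/7)]
5. Canonical ring: [(6,11) (16,11) (16,162/13) (7,18) (6,125/7)]

Clipped polygon: [(6,11) (16,11) (16,162/13) (7,18) (6,125/7)]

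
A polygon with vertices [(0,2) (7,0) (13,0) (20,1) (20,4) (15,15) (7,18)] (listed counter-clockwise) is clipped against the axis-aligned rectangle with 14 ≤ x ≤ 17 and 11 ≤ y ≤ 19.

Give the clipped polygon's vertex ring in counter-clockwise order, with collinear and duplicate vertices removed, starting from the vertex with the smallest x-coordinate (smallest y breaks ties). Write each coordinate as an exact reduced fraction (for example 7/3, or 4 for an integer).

Clipped polygon: [(14,11) (185/11,11) (15,15) (14,123/8)]

1. After x ≥ 14: [(14,1/7) (20,1) (20,4) (15,15) (14,123/8)]
2. After x ≤ 17: [(14,1/7) (17,4/7) (17,53/5) (15,15) (14,123/8)]
3. After y ≥ 11: [(14,11) (185/11,11) (15,15) (14,123/8)]
4. After y ≤ 19: [(14,11) (185/11,11) (15,15) (14,123/8)]
5. Canonical ring: [(14,11) (185/11,11) (15,15) (14,123/8)]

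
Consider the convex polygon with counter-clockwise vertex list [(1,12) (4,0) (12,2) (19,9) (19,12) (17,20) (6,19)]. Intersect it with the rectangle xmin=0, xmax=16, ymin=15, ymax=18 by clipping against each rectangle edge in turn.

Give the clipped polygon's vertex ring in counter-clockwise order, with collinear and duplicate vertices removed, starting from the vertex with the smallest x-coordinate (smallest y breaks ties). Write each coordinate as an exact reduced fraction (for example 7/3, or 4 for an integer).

Clipped polygon: [(22/7,15) (16,15) (16,18) (37/7,18)]

1. After x ≥ 0: [(1,12) (4,0) (12,2) (19,9) (19,12) (17,20) (6,19)]
2. After x ≤ 16: [(1,12) (4,0) (12,2) (16,6) (16,219/11) (6,19)]
3. After y ≥ 15: [(22/7,15) (16,15) (16,219/11) (6,19)]
4. After y ≤ 18: [(37/7,18) (22/7,15) (16,15) (16,18)]
5. Canonical ring: [(22/7,15) (16,15) (16,18) (37/7,18)]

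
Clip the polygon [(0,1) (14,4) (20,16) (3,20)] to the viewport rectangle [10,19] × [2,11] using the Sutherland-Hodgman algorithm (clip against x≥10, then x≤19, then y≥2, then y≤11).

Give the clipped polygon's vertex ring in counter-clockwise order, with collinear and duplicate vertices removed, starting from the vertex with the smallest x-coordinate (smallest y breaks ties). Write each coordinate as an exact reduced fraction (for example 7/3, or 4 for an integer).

Clipped polygon: [(10,22/7) (14,4) (35/2,11) (10,11)]

1. After x ≥ 10: [(10,22/7) (14,4) (20,16) (10,312/17)]
2. After x ≤ 19: [(10,22/7) (14,4) (19,14) (19,276/17) (10,312/17)]
3. After y ≥ 2: [(10,22/7) (14,4) (19,14) (19,276/17) (10,312/17)]
4. After y ≤ 11: [(10,11) (10,22/7) (14,4) (35/2,11)]
5. Canonical ring: [(10,22/7) (14,4) (35/2,11) (10,11)]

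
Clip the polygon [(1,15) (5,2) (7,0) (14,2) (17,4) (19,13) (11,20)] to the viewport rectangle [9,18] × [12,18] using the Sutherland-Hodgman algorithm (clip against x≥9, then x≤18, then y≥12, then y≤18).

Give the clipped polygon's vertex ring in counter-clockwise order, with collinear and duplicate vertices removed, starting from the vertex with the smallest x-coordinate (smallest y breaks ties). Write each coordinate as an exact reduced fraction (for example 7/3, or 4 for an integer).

1. After x ≥ 9: [(9,19) (9,4/7) (14,2) (17,4) (19,13) (11,20)]
2. After x ≤ 18: [(9,19) (9,4/7) (14,2) (17,4) (18,17/2) (18,111/8) (11,20)]
3. After y ≥ 12: [(9,19) (9,12) (18,12) (18,111/8) (11,20)]
4. After y ≤ 18: [(9,18) (9,12) (18,12) (18,111/8) (93/7,18)]
5. Canonical ring: [(9,12) (18,12) (18,111/8) (93/7,18) (9,18)]

Clipped polygon: [(9,12) (18,12) (18,111/8) (93/7,18) (9,18)]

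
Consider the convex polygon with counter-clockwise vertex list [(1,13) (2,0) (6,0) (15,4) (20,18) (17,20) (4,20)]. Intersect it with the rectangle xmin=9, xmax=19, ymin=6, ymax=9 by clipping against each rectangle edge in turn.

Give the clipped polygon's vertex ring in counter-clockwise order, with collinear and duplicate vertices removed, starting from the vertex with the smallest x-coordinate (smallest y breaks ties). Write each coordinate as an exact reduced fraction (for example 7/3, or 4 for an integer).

Clipped polygon: [(9,6) (110/7,6) (235/14,9) (9,9)]

1. After x ≥ 9: [(9,4/3) (15,4) (20,18) (17,20) (9,20)]
2. After x ≤ 19: [(9,4/3) (15,4) (19,76/5) (19,56/3) (17,20) (9,20)]
3. After y ≥ 6: [(9,6) (110/7,6) (19,76/5) (19,56/3) (17,20) (9,20)]
4. After y ≤ 9: [(9,9) (9,6) (110/7,6) (235/14,9)]
5. Canonical ring: [(9,6) (110/7,6) (235/14,9) (9,9)]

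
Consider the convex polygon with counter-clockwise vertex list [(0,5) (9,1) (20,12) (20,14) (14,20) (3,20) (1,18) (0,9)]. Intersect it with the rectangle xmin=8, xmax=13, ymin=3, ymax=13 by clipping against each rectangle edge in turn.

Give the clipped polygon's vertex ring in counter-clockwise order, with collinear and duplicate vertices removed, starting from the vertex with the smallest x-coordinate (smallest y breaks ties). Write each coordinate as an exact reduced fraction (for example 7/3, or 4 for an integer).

1. After x ≥ 8: [(8,13/9) (9,1) (20,12) (20,14) (14,20) (8,20)]
2. After x ≤ 13: [(8,13/9) (9,1) (13,5) (13,20) (8,20)]
3. After y ≥ 3: [(8,3) (11,3) (13,5) (13,20) (8,20)]
4. After y ≤ 13: [(8,13) (8,3) (11,3) (13,5) (13,13)]
5. Canonical ring: [(8,3) (11,3) (13,5) (13,13) (8,13)]

Clipped polygon: [(8,3) (11,3) (13,5) (13,13) (8,13)]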